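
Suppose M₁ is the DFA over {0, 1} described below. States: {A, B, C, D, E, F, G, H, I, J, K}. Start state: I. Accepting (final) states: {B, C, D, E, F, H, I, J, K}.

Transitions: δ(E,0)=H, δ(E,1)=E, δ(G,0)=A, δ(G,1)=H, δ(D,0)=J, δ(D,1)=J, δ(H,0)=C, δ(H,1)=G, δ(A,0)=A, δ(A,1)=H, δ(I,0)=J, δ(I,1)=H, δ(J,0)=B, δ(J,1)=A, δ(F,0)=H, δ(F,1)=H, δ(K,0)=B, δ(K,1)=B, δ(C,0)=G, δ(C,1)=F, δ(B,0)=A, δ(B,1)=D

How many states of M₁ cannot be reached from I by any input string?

2

Starting at I and following transitions, the reachable set is {A, B, C, D, F, G, H, I, J}. That leaves E, K unreachable — 2 in total.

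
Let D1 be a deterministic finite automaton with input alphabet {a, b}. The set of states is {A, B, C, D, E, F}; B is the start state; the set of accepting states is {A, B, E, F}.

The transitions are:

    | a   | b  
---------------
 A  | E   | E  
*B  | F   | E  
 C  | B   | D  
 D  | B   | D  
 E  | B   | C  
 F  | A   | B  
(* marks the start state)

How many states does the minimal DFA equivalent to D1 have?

5

Every state is reachable, so we keep all 6.
P0 = {A,B,E,F} | {C,D}.
Refine {A,B,E,F} on symbol b: members go to different blocks, giving {A,B,F} and {E}.
Split {A,B,F} by δ(·,a) → {B,F} and {A}.
Refine {B,F} on symbol a: members go to different blocks, giving {B} and {F}.
No further refinement is possible. Final partition (5 blocks): {B} | {C,D} | {E} | {A} | {F}.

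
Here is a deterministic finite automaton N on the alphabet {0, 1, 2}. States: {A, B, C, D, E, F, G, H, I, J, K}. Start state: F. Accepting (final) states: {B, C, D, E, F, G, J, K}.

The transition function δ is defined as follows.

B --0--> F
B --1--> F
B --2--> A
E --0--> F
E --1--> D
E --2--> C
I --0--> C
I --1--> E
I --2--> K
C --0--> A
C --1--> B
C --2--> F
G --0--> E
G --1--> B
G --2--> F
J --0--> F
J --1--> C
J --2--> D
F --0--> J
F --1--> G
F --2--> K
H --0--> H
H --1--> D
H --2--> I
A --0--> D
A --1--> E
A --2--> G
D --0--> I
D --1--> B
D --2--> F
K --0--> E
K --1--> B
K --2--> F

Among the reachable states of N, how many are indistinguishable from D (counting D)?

First remove the unreachable states {H}; 10 states remain.
P0 = {B,C,D,E,F,G,J,K} | {A,I}.
On input 0, block {B,C,D,E,F,G,J,K} splits into {B,E,F,G,J,K} and {C,D}.
On input 1, block {B,E,F,G,J,K} splits into {B,F,G,K} and {E,J}.
Split {B,F,G,K} by δ(·,0) → {F,G,K} and {B}.
On input 1, block {F,G,K} splits into {G,K} and {F}.
Stable partition: {G,K} | {A,I} | {C,D} | {E,J} | {B} | {F} — 6 equivalence classes.
The equivalence class containing D is {C,D}, of size 2.

2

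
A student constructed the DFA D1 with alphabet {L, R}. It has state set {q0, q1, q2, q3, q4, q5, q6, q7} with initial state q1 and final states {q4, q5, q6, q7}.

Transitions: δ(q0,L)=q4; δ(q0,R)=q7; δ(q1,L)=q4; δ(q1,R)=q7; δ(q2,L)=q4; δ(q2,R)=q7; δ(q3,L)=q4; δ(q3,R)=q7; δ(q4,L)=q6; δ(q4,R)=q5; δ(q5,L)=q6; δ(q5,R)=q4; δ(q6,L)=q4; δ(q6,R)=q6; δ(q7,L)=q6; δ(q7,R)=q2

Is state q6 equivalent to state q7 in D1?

States {q0,q3} cannot be reached from the start state, so discard them.
Start with accepting vs non-accepting: {q4,q5,q6,q7} | {q1,q2}.
Refine {q4,q5,q6,q7} on symbol R: members go to different blocks, giving {q4,q5,q6} and {q7}.
The partition is now stable with 3 blocks: {q4,q5,q6} | {q1,q2} | {q7}.
q6 and q7 end up in different blocks, so they are distinguishable. For instance, the string 'R' is accepted from only q6.

No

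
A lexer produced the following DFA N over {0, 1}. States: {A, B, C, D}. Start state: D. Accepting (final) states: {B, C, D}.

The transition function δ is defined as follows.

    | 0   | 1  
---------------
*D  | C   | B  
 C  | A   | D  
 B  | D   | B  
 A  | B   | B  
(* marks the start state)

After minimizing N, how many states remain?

4

All states are reachable from the start state.
Start with accepting vs non-accepting: {B,C,D} | {A}.
On input 0, block {B,C,D} splits into {B,D} and {C}.
Refine {B,D} on symbol 0: members go to different blocks, giving {B} and {D}.
Stable partition: {B} | {A} | {C} | {D} — 4 equivalence classes.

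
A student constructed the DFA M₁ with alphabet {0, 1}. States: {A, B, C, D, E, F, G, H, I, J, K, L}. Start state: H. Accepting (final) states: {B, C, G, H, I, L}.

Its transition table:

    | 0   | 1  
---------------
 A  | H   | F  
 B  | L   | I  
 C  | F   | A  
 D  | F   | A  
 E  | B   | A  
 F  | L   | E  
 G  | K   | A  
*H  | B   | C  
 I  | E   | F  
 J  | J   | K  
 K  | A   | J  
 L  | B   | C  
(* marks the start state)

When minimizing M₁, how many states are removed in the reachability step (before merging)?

Starting at H and following transitions, the reachable set is {A, B, C, E, F, H, I, L}. That leaves D, G, J, K unreachable — 4 in total.

4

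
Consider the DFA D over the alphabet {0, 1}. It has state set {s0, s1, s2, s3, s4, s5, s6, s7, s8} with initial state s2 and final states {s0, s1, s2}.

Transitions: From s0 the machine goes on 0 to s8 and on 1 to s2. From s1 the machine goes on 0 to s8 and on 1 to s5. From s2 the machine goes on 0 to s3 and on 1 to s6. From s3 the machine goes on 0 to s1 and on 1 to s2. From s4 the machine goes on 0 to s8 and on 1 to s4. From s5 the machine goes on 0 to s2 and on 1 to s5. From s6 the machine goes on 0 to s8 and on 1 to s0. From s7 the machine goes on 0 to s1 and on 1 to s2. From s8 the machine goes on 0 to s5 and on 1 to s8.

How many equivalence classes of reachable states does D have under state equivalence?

Reachable states from the start: {s0,s1,s2,s3,s5,s6,s8}. Unreachable: {s4,s7} — drop them.
Initial partition by acceptance: {s0,s1,s2} | {s3,s5,s6,s8}.
Split {s0,s1,s2} by δ(·,1) → {s1,s2} and {s0}.
Split {s3,s5,s6,s8} by δ(·,0) → {s3,s5} and {s6,s8}.
Split {s1,s2} by δ(·,0) → {s1} and {s2}.
Refine {s3,s5} on symbol 0: members go to different blocks, giving {s3} and {s5}.
Split {s6,s8} by δ(·,0) → {s6} and {s8}.
No further refinement is possible. Final partition (7 blocks): {s1} | {s3} | {s0} | {s6} | {s2} | {s5} | {s8}.

7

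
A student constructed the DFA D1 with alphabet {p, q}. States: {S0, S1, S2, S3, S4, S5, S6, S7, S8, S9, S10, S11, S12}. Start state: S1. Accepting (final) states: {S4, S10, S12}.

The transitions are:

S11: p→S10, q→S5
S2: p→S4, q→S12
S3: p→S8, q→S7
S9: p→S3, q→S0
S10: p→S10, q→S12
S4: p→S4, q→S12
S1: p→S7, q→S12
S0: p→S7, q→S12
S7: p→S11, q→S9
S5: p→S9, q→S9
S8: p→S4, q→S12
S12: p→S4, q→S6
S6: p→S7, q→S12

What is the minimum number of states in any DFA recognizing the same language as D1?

First remove the unreachable states {S2}; 12 states remain.
Start with accepting vs non-accepting: {S4,S10,S12} | {S0,S1,S3,S5,S6,S7,S8,S9,S11}.
Split {S4,S10,S12} by δ(·,q) → {S4,S10} and {S12}.
Refine {S0,S1,S3,S5,S6,S7,S8,S9,S11} on symbol p: members go to different blocks, giving {S0,S1,S3,S5,S6,S7,S9} and {S8,S11}.
Split {S0,S1,S3,S5,S6,S7,S9} by δ(·,p) → {S0,S1,S5,S6,S9} and {S3,S7}.
On input p, block {S0,S1,S5,S6,S9} splits into {S0,S1,S6,S9} and {S5}.
On input q, block {S0,S1,S6,S9} splits into {S0,S1,S6} and {S9}.
Refine {S8,S11} on symbol q: members go to different blocks, giving {S8} and {S11}.
Refine {S3,S7} on symbol p: members go to different blocks, giving {S3} and {S7}.
The partition is now stable with 9 blocks: {S4,S10} | {S0,S1,S6} | {S12} | {S8} | {S3} | {S5} | {S9} | {S11} | {S7}.

9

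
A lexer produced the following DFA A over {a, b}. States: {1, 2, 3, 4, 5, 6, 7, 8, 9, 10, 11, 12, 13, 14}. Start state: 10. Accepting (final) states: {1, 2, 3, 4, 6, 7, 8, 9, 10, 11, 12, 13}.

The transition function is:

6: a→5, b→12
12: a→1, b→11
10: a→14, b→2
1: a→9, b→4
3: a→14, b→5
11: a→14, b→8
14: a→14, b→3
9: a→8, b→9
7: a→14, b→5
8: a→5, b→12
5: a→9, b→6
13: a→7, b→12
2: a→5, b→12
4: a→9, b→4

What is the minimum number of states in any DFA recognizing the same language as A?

8

Reachable states from the start: {1,2,3,4,5,6,8,9,10,11,12,14}. Unreachable: {7,13} — drop them.
Initial partition by acceptance: {1,2,3,4,6,8,9,10,11,12} | {5,14}.
On input a, block {1,2,3,4,6,8,9,10,11,12} splits into {2,3,6,8,10,11} and {1,4,9,12}.
Split {2,3,6,8,10,11} by δ(·,b) → {2,6,8} and {10,11} and {3}.
Refine {5,14} on symbol a: members go to different blocks, giving {5} and {14}.
Refine {1,4,9,12} on symbol a: members go to different blocks, giving {1,4,12} and {9}.
Refine {1,4,12} on symbol a: members go to different blocks, giving {1,4} and {12}.
The partition is now stable with 8 blocks: {2,6,8} | {5} | {1,4} | {10,11} | {3} | {14} | {9} | {12}.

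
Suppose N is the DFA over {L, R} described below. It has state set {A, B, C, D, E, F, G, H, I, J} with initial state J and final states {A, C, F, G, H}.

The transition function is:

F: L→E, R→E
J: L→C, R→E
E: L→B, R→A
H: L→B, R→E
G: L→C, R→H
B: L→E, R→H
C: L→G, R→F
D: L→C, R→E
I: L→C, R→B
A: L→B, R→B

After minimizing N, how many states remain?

First remove the unreachable states {D,I}; 8 states remain.
P0 = {A,C,F,G,H} | {B,E,J}.
Split {A,C,F,G,H} by δ(·,L) → {A,F,H} and {C,G}.
Split {B,E,J} by δ(·,L) → {B,E} and {J}.
Stable partition: {A,F,H} | {B,E} | {C,G} | {J} — 4 equivalence classes.

4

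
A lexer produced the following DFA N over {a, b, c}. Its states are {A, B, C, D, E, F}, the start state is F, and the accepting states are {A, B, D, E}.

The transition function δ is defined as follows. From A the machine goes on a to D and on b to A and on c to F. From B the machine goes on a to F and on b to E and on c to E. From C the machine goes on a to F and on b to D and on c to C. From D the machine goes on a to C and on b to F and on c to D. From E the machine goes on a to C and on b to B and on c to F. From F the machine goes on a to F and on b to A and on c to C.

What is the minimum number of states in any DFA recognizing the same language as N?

States {B,E} cannot be reached from the start state, so discard them.
Initial partition by acceptance: {A,D} | {C,F}.
Split {A,D} by δ(·,a) → {A} and {D}.
Split {C,F} by δ(·,b) → {C} and {F}.
The partition is now stable with 4 blocks: {A} | {C} | {D} | {F}.

4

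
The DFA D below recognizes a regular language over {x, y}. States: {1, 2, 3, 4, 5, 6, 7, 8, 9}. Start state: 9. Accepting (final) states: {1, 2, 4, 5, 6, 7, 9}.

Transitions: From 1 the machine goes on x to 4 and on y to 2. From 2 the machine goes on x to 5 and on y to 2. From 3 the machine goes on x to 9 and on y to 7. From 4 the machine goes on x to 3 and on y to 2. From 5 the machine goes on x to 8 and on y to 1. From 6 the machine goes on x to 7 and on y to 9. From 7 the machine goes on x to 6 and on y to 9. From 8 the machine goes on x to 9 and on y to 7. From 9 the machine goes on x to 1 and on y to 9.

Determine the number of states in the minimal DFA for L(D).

5

Start with accepting vs non-accepting: {1,2,4,5,6,7,9} | {3,8}.
Refine {1,2,4,5,6,7,9} on symbol x: members go to different blocks, giving {1,2,6,7,9} and {4,5}.
Refine {1,2,6,7,9} on symbol x: members go to different blocks, giving {6,7,9} and {1,2}.
Split {6,7,9} by δ(·,x) → {6,7} and {9}.
Stable partition: {6,7} | {3,8} | {4,5} | {1,2} | {9} — 5 equivalence classes.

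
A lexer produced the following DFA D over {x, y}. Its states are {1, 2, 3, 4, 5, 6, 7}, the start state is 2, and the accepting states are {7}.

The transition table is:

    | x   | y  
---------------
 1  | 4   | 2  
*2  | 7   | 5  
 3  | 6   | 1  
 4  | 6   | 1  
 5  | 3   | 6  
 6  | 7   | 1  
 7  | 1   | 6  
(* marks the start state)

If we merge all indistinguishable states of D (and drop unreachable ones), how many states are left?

Every state is reachable, so we keep all 7.
Start with accepting vs non-accepting: {7} | {1,2,3,4,5,6}.
Split {1,2,3,4,5,6} by δ(·,x) → {1,3,4,5} and {2,6}.
On input x, block {1,3,4,5} splits into {1,5} and {3,4}.
The partition is now stable with 4 blocks: {7} | {1,5} | {2,6} | {3,4}.

4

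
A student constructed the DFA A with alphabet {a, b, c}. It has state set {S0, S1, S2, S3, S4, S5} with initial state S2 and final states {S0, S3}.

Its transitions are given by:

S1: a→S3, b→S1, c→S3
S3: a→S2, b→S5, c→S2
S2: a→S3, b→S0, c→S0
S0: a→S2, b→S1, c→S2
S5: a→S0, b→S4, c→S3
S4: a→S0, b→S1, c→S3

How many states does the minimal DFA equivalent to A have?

Every state is reachable, so we keep all 6.
Start with accepting vs non-accepting: {S0,S3} | {S1,S2,S4,S5}.
Split {S1,S2,S4,S5} by δ(·,b) → {S1,S4,S5} and {S2}.
The partition is now stable with 3 blocks: {S0,S3} | {S1,S4,S5} | {S2}.

3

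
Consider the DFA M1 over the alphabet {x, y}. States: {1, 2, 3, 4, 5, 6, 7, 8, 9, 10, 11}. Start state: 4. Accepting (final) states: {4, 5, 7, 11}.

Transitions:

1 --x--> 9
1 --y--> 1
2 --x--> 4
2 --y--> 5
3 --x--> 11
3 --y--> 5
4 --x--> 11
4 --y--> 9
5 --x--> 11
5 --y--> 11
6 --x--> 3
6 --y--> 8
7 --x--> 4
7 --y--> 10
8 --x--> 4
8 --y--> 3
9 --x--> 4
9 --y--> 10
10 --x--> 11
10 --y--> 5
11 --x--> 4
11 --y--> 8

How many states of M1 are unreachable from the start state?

Starting at 4 and following transitions, the reachable set is {3, 4, 5, 8, 9, 10, 11}. That leaves 1, 2, 6, 7 unreachable — 4 in total.

4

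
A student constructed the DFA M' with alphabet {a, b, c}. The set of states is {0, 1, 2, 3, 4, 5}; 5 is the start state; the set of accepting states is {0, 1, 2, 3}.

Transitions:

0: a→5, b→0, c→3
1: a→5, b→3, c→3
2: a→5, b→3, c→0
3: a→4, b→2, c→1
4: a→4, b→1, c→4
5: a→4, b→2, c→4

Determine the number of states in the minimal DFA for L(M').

2

Start with accepting vs non-accepting: {0,1,2,3} | {4,5}.
Stable partition: {0,1,2,3} | {4,5} — 2 equivalence classes.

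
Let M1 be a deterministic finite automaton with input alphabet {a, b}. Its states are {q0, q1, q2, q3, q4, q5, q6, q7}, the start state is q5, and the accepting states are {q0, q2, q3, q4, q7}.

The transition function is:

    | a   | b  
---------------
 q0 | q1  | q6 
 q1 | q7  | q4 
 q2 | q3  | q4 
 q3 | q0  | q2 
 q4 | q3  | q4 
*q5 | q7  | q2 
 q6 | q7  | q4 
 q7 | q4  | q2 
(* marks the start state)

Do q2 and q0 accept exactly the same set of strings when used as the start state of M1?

No

Start with accepting vs non-accepting: {q0,q2,q3,q4,q7} | {q1,q5,q6}.
Refine {q0,q2,q3,q4,q7} on symbol a: members go to different blocks, giving {q2,q3,q4,q7} and {q0}.
Refine {q2,q3,q4,q7} on symbol a: members go to different blocks, giving {q2,q4,q7} and {q3}.
Refine {q2,q4,q7} on symbol a: members go to different blocks, giving {q2,q4} and {q7}.
No further refinement is possible. Final partition (5 blocks): {q2,q4} | {q1,q5,q6} | {q0} | {q3} | {q7}.
q2 and q0 end up in different blocks, so they are distinguishable. For instance, the string 'a' is accepted from only q2.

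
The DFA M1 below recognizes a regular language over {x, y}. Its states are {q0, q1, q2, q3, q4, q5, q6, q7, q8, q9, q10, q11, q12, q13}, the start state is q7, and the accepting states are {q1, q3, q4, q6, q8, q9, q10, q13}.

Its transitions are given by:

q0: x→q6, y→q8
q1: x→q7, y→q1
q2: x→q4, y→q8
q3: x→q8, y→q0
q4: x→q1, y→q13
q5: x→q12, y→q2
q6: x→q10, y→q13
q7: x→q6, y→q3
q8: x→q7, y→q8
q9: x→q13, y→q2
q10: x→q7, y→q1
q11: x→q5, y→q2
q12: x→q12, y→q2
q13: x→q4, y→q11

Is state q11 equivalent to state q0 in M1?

No

First remove the unreachable states {q9}; 13 states remain.
P0 = {q1,q3,q4,q6,q8,q10,q13} | {q0,q2,q5,q7,q11,q12}.
Split {q1,q3,q4,q6,q8,q10,q13} by δ(·,x) → {q3,q4,q6,q13} and {q1,q8,q10}.
Refine {q3,q4,q6,q13} on symbol x: members go to different blocks, giving {q3,q4,q6} and {q13}.
On input y, block {q3,q4,q6} splits into {q4,q6} and {q3}.
Refine {q0,q2,q5,q7,q11,q12} on symbol x: members go to different blocks, giving {q0,q2,q7} and {q5,q11,q12}.
Split {q0,q2,q7} by δ(·,y) → {q0,q2} and {q7}.
Stable partition: {q4,q6} | {q0,q2} | {q1,q8,q10} | {q13} | {q3} | {q5,q11,q12} | {q7} — 7 equivalence classes.
q11 and q0 end up in different blocks, so they are distinguishable. For instance, the string 'x' is accepted from only q0.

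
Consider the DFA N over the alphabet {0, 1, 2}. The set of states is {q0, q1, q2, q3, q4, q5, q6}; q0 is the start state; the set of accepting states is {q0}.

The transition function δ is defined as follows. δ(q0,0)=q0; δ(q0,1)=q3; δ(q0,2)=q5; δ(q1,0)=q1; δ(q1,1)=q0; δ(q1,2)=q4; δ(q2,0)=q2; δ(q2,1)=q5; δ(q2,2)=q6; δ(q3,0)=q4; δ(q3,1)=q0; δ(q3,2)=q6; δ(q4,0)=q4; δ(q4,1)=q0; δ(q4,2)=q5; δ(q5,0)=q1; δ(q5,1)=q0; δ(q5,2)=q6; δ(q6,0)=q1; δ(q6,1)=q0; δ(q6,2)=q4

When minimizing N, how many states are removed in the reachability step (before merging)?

Starting at q0 and following transitions, the reachable set is {q0, q1, q3, q4, q5, q6}. That leaves q2 unreachable — 1 in total.

1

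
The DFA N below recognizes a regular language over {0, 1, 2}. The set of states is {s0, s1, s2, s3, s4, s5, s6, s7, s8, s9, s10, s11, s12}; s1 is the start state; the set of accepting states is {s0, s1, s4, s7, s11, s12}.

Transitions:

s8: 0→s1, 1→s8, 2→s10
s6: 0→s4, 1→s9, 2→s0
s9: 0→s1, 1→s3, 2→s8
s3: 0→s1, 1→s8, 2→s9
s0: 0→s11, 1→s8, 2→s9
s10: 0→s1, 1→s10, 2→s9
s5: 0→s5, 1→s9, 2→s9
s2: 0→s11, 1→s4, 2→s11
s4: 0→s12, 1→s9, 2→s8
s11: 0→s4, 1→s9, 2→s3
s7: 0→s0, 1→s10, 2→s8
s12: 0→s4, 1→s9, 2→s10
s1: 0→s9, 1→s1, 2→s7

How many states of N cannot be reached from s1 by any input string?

3

Starting at s1 and following transitions, the reachable set is {s0, s1, s3, s4, s7, s8, s9, s10, s11, s12}. That leaves s2, s5, s6 unreachable — 3 in total.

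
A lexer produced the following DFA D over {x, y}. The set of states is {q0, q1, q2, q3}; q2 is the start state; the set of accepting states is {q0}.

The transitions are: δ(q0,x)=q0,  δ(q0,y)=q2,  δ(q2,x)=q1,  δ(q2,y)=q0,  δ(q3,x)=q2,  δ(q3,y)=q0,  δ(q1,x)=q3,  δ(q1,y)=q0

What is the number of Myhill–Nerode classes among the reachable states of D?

2

P0 = {q0} | {q1,q2,q3}.
No further refinement is possible. Final partition (2 blocks): {q0} | {q1,q2,q3}.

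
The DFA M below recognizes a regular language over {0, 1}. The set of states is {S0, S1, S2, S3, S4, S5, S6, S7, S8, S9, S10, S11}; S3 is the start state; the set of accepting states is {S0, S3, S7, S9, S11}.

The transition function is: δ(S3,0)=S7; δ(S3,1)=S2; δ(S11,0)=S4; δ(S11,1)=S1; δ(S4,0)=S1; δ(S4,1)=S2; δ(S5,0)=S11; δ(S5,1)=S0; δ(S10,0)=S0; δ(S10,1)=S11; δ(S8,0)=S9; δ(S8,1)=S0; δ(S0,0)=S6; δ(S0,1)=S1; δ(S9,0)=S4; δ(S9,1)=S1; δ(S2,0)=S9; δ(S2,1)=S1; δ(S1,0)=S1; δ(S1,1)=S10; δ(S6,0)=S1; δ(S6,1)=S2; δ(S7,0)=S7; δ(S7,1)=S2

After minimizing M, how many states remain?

6

First remove the unreachable states {S5,S8}; 10 states remain.
Initial partition by acceptance: {S0,S3,S7,S9,S11} | {S1,S2,S4,S6,S10}.
On input 0, block {S0,S3,S7,S9,S11} splits into {S0,S9,S11} and {S3,S7}.
Refine {S1,S2,S4,S6,S10} on symbol 0: members go to different blocks, giving {S1,S4,S6} and {S2,S10}.
Refine {S2,S10} on symbol 1: members go to different blocks, giving {S2} and {S10}.
Refine {S1,S4,S6} on symbol 1: members go to different blocks, giving {S4,S6} and {S1}.
No further refinement is possible. Final partition (6 blocks): {S0,S9,S11} | {S4,S6} | {S3,S7} | {S2} | {S10} | {S1}.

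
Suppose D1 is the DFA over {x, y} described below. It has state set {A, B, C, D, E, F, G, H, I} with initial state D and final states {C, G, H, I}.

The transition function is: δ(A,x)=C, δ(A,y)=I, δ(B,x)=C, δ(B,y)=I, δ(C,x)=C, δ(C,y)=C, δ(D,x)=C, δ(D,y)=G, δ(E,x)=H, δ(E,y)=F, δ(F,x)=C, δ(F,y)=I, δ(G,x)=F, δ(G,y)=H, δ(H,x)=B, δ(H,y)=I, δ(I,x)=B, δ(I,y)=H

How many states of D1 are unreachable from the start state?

2

No path from D leads to A, E; the other 7 states are all reachable.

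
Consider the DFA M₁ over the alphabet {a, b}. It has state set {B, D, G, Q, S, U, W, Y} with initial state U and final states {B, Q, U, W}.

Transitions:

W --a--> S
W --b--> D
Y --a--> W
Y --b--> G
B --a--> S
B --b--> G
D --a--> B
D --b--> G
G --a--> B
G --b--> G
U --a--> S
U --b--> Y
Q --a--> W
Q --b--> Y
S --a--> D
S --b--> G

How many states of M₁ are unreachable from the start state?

1

No path from U leads to Q; the other 7 states are all reachable.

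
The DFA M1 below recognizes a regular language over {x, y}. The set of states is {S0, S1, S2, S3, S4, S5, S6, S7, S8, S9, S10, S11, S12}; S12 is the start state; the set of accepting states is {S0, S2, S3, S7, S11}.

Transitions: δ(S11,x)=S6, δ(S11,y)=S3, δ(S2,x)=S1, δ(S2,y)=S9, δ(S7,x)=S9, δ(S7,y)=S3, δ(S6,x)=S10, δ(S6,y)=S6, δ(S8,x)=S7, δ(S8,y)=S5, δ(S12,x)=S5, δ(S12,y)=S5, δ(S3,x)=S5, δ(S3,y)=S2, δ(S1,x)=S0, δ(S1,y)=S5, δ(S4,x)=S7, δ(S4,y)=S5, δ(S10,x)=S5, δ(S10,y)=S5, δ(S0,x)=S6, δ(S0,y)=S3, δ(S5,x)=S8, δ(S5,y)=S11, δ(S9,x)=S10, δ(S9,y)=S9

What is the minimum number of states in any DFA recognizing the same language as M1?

First remove the unreachable states {S4}; 12 states remain.
P0 = {S0,S2,S3,S7,S11} | {S1,S5,S6,S8,S9,S10,S12}.
Refine {S0,S2,S3,S7,S11} on symbol y: members go to different blocks, giving {S0,S3,S7,S11} and {S2}.
Refine {S0,S3,S7,S11} on symbol y: members go to different blocks, giving {S0,S7,S11} and {S3}.
On input x, block {S1,S5,S6,S8,S9,S10,S12} splits into {S5,S6,S9,S10,S12} and {S1,S8}.
Refine {S5,S6,S9,S10,S12} on symbol x: members go to different blocks, giving {S6,S9,S10,S12} and {S5}.
Refine {S6,S9,S10,S12} on symbol x: members go to different blocks, giving {S6,S9} and {S10,S12}.
Stable partition: {S0,S7,S11} | {S6,S9} | {S2} | {S3} | {S1,S8} | {S5} | {S10,S12} — 7 equivalence classes.

7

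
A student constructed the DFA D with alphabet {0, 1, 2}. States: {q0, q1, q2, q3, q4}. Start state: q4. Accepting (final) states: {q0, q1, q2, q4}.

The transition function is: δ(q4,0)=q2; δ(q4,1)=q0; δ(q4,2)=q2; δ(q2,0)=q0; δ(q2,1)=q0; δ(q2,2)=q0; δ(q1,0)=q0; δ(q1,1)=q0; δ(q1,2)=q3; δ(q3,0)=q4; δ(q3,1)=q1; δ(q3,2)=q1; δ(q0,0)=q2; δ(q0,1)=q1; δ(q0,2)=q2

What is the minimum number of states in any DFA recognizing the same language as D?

5

Every state is reachable, so we keep all 5.
Initial partition by acceptance: {q0,q1,q2,q4} | {q3}.
Refine {q0,q1,q2,q4} on symbol 2: members go to different blocks, giving {q0,q2,q4} and {q1}.
On input 1, block {q0,q2,q4} splits into {q2,q4} and {q0}.
Split {q2,q4} by δ(·,0) → {q2} and {q4}.
Stable partition: {q2} | {q3} | {q1} | {q0} | {q4} — 5 equivalence classes.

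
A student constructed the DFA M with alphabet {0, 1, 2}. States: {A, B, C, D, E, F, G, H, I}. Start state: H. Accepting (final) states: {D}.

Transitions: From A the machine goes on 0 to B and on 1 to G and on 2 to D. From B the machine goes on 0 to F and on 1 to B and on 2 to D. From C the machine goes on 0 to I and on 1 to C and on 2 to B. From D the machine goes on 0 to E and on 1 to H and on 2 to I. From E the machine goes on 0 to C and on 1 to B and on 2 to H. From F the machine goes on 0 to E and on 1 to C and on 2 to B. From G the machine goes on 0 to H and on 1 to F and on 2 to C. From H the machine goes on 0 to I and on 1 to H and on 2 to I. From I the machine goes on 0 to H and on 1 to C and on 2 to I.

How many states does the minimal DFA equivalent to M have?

7

First remove the unreachable states {A,G}; 7 states remain.
Start with accepting vs non-accepting: {D} | {B,C,E,F,H,I}.
Refine {B,C,E,F,H,I} on symbol 2: members go to different blocks, giving {C,E,F,H,I} and {B}.
On input 1, block {C,E,F,H,I} splits into {C,F,H,I} and {E}.
On input 0, block {C,F,H,I} splits into {C,H,I} and {F}.
Refine {C,H,I} on symbol 2: members go to different blocks, giving {H,I} and {C}.
On input 1, block {H,I} splits into {H} and {I}.
No further refinement is possible. Final partition (7 blocks): {D} | {H} | {B} | {E} | {F} | {C} | {I}.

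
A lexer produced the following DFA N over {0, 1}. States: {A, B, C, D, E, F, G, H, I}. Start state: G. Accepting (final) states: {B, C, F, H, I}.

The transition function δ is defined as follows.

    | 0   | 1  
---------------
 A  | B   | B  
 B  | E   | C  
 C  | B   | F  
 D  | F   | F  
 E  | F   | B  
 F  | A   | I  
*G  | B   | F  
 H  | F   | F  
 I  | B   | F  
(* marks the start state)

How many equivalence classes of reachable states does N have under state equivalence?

Reachable states from the start: {A,B,C,E,F,G,I}. Unreachable: {D,H} — drop them.
Initial partition by acceptance: {B,C,F,I} | {A,E,G}.
Split {B,C,F,I} by δ(·,0) → {B,F} and {C,I}.
The partition is now stable with 3 blocks: {B,F} | {A,E,G} | {C,I}.

3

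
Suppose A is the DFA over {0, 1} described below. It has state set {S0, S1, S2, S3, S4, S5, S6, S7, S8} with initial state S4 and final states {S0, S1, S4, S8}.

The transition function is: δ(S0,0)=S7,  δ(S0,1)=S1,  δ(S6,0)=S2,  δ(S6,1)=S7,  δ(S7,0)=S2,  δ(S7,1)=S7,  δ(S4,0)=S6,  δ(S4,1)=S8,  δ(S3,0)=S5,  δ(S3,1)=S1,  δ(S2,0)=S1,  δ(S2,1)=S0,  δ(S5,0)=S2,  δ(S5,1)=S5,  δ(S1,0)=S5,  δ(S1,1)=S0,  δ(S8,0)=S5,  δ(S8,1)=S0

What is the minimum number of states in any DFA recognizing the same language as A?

Reachable states from the start: {S0,S1,S2,S4,S5,S6,S7,S8}. Unreachable: {S3} — drop them.
P0 = {S0,S1,S4,S8} | {S2,S5,S6,S7}.
Split {S2,S5,S6,S7} by δ(·,0) → {S5,S6,S7} and {S2}.
No further refinement is possible. Final partition (3 blocks): {S0,S1,S4,S8} | {S5,S6,S7} | {S2}.

3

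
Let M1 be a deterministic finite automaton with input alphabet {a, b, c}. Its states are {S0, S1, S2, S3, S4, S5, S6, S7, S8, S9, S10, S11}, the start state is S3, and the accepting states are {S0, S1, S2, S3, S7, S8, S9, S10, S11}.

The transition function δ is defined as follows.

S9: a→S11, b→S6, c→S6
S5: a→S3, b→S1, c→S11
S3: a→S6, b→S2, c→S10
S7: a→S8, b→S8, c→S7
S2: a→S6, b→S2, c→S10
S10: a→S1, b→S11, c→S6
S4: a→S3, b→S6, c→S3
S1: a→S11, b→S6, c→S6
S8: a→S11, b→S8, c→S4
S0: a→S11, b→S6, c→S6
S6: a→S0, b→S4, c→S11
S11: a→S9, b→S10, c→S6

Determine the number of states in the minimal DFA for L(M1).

Reachable states from the start: {S0,S1,S2,S3,S4,S6,S9,S10,S11}. Unreachable: {S5,S7,S8} — drop them.
Start with accepting vs non-accepting: {S0,S1,S2,S3,S9,S10,S11} | {S4,S6}.
On input a, block {S0,S1,S2,S3,S9,S10,S11} splits into {S0,S1,S9,S10,S11} and {S2,S3}.
Split {S0,S1,S9,S10,S11} by δ(·,b) → {S0,S1,S9} and {S10,S11}.
Split {S4,S6} by δ(·,a) → {S4} and {S6}.
No further refinement is possible. Final partition (5 blocks): {S0,S1,S9} | {S4} | {S2,S3} | {S10,S11} | {S6}.

5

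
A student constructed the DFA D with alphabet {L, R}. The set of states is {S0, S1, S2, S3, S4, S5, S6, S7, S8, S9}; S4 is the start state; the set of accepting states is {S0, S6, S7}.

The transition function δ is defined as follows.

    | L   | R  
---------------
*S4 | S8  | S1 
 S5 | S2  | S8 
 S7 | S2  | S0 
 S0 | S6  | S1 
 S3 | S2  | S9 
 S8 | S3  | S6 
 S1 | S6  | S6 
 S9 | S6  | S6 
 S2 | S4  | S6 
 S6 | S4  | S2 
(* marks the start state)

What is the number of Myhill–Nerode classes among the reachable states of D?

4

Reachable states from the start: {S1,S2,S3,S4,S6,S8,S9}. Unreachable: {S0,S5,S7} — drop them.
Initial partition by acceptance: {S6} | {S1,S2,S3,S4,S8,S9}.
Refine {S1,S2,S3,S4,S8,S9} on symbol L: members go to different blocks, giving {S2,S3,S4,S8} and {S1,S9}.
Split {S2,S3,S4,S8} by δ(·,R) → {S2,S8} and {S3,S4}.
Stable partition: {S6} | {S2,S8} | {S1,S9} | {S3,S4} — 4 equivalence classes.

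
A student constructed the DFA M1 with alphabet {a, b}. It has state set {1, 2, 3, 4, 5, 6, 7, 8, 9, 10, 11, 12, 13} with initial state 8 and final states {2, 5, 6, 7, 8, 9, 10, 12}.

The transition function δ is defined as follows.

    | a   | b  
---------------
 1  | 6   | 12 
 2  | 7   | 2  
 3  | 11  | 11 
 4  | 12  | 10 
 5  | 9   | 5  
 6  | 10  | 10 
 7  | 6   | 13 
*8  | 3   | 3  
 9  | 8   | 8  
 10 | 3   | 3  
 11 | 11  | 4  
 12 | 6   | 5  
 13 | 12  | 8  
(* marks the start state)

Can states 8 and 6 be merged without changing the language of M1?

Reachable states from the start: {3,4,5,6,8,9,10,11,12}. Unreachable: {1,2,7,13} — drop them.
Start with accepting vs non-accepting: {5,6,8,9,10,12} | {3,4,11}.
On input a, block {5,6,8,9,10,12} splits into {5,6,9,12} and {8,10}.
Split {5,6,9,12} by δ(·,a) → {5,12} and {6,9}.
Split {3,4,11} by δ(·,a) → {3,11} and {4}.
Split {3,11} by δ(·,b) → {3} and {11}.
No further refinement is possible. Final partition (6 blocks): {5,12} | {3} | {8,10} | {6,9} | {4} | {11}.
8 and 6 end up in different blocks, so they are distinguishable. For instance, the string 'a' is accepted from only 6.

No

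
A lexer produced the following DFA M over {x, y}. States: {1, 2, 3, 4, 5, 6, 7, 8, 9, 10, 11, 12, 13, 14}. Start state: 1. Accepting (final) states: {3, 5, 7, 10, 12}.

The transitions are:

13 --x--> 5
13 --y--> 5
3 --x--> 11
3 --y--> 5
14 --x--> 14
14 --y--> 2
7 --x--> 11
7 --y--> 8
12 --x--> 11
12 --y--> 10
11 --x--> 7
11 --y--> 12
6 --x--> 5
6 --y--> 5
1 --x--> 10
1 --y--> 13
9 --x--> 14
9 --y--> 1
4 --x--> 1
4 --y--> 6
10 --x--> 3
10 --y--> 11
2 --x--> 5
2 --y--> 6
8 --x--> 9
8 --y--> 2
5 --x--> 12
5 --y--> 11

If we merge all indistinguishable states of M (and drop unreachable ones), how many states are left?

7

First remove the unreachable states {4}; 13 states remain.
P0 = {3,5,7,10,12} | {1,2,6,8,9,11,13,14}.
Split {3,5,7,10,12} by δ(·,x) → {3,7,12} and {5,10}.
Refine {3,7,12} on symbol y: members go to different blocks, giving {3,12} and {7}.
On input x, block {1,2,6,8,9,11,13,14} splits into {1,2,6,13} and {8,9,14} and {11}.
On input y, block {1,2,6,13} splits into {1,2} and {6,13}.
The partition is now stable with 7 blocks: {3,12} | {1,2} | {5,10} | {7} | {8,9,14} | {11} | {6,13}.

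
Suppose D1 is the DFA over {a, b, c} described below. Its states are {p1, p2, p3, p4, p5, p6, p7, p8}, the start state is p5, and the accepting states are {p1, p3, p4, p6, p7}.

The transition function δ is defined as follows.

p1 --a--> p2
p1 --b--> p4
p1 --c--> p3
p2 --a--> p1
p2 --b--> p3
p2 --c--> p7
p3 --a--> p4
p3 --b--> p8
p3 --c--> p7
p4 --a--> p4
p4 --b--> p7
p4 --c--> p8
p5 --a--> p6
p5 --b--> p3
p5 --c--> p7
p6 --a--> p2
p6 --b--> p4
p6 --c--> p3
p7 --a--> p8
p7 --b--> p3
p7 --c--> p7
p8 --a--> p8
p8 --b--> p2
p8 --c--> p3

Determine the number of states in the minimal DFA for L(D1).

6

Every state is reachable, so we keep all 8.
Start with accepting vs non-accepting: {p1,p3,p4,p6,p7} | {p2,p5,p8}.
Split {p1,p3,p4,p6,p7} by δ(·,a) → {p1,p6,p7} and {p3,p4}.
On input c, block {p1,p6,p7} splits into {p1,p6} and {p7}.
Split {p2,p5,p8} by δ(·,a) → {p2,p5} and {p8}.
Split {p3,p4} by δ(·,b) → {p3} and {p4}.
Stable partition: {p1,p6} | {p2,p5} | {p3} | {p7} | {p8} | {p4} — 6 equivalence classes.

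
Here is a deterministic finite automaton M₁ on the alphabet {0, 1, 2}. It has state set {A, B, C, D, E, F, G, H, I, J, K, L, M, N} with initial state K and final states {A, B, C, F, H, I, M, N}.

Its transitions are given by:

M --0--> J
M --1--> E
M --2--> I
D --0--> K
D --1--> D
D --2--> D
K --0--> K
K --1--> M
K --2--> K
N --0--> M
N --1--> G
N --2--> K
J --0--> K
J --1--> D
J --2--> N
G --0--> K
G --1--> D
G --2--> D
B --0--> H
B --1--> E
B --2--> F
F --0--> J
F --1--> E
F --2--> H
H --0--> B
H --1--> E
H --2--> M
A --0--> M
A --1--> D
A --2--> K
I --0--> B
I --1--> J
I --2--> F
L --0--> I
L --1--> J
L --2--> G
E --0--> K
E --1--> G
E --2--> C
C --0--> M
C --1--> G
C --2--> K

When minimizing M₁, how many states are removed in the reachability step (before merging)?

2

Starting at K and following transitions, the reachable set is {B, C, D, E, F, G, H, I, J, K, M, N}. That leaves A, L unreachable — 2 in total.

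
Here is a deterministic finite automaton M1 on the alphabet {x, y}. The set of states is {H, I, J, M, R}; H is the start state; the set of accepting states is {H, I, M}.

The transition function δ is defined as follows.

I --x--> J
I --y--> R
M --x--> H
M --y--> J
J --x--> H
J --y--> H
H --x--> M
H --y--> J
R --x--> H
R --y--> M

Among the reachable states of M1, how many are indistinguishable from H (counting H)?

First remove the unreachable states {I,R}; 3 states remain.
Initial partition by acceptance: {H,M} | {J}.
Stable partition: {H,M} | {J} — 2 equivalence classes.
State H belongs to the block {H,M}, which has 2 states.

2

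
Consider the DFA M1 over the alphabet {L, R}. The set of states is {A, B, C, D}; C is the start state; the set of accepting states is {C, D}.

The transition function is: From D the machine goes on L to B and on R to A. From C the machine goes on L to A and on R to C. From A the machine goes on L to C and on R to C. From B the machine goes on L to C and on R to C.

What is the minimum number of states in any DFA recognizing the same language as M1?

2

States {B,D} cannot be reached from the start state, so discard them.
Initial partition by acceptance: {C} | {A}.
Stable partition: {C} | {A} — 2 equivalence classes.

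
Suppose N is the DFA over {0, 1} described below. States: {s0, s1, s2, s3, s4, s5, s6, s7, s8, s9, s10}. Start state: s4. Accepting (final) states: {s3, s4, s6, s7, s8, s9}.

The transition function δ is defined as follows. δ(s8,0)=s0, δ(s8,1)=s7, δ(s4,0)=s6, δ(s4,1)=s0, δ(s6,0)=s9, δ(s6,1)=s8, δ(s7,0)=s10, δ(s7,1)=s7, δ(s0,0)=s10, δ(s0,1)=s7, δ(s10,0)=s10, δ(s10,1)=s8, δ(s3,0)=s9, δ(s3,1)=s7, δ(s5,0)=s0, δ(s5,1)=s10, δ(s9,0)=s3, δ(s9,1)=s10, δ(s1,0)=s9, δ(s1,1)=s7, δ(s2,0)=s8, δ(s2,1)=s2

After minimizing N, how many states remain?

First remove the unreachable states {s1,s2,s5}; 8 states remain.
Initial partition by acceptance: {s3,s4,s6,s7,s8,s9} | {s0,s10}.
On input 0, block {s3,s4,s6,s7,s8,s9} splits into {s3,s4,s6,s9} and {s7,s8}.
Split {s3,s4,s6,s9} by δ(·,1) → {s3,s6} and {s4,s9}.
Stable partition: {s3,s6} | {s0,s10} | {s7,s8} | {s4,s9} — 4 equivalence classes.

4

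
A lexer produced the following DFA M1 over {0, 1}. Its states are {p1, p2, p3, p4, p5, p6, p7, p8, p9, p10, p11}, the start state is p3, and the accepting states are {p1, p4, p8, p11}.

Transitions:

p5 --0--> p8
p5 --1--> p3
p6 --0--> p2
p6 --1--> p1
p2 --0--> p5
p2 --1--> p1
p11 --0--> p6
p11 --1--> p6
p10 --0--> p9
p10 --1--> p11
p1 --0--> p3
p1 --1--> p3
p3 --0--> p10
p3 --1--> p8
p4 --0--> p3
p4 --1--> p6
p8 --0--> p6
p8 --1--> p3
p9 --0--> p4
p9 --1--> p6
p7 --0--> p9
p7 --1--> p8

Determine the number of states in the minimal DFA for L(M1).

4

Reachable states from the start: {p1,p2,p3,p4,p5,p6,p8,p9,p10,p11}. Unreachable: {p7} — drop them.
Initial partition by acceptance: {p1,p4,p8,p11} | {p2,p3,p5,p6,p9,p10}.
Refine {p2,p3,p5,p6,p9,p10} on symbol 0: members go to different blocks, giving {p2,p3,p6,p10} and {p5,p9}.
Split {p2,p3,p6,p10} by δ(·,0) → {p2,p10} and {p3,p6}.
The partition is now stable with 4 blocks: {p1,p4,p8,p11} | {p2,p10} | {p5,p9} | {p3,p6}.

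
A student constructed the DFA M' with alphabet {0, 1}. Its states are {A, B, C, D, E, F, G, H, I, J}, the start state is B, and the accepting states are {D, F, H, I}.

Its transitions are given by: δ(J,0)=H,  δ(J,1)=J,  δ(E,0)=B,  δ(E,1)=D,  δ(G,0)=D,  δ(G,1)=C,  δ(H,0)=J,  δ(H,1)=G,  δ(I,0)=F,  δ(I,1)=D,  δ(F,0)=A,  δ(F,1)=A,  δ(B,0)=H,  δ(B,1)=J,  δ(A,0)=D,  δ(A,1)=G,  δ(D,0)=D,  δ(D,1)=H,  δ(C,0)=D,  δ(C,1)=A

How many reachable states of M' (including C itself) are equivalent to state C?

3

Reachable states from the start: {A,B,C,D,G,H,J}. Unreachable: {E,F,I} — drop them.
Initial partition by acceptance: {D,H} | {A,B,C,G,J}.
Refine {D,H} on symbol 0: members go to different blocks, giving {D} and {H}.
Refine {A,B,C,G,J} on symbol 0: members go to different blocks, giving {A,C,G} and {B,J}.
The partition is now stable with 4 blocks: {D} | {A,C,G} | {H} | {B,J}.
State C belongs to the block {A,C,G}, which has 3 states.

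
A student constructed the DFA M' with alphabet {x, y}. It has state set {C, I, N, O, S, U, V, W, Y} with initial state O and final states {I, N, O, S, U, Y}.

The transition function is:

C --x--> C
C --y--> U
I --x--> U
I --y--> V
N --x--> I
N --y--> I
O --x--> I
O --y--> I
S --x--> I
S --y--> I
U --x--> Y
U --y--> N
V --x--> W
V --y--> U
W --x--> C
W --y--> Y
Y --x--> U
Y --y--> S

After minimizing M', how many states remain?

Every state is reachable, so we keep all 9.
Start with accepting vs non-accepting: {I,N,O,S,U,Y} | {C,V,W}.
Refine {I,N,O,S,U,Y} on symbol y: members go to different blocks, giving {N,O,S,U,Y} and {I}.
On input x, block {N,O,S,U,Y} splits into {N,O,S} and {U,Y}.
Stable partition: {N,O,S} | {C,V,W} | {I} | {U,Y} — 4 equivalence classes.

4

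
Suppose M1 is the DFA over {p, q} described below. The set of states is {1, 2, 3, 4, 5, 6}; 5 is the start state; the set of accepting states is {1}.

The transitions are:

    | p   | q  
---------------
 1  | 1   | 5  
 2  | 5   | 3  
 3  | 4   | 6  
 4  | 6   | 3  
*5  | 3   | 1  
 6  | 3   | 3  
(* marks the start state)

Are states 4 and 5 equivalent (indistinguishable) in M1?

First remove the unreachable states {2}; 5 states remain.
Initial partition by acceptance: {1} | {3,4,5,6}.
On input q, block {3,4,5,6} splits into {3,4,6} and {5}.
No further refinement is possible. Final partition (3 blocks): {1} | {3,4,6} | {5}.
4 and 5 end up in different blocks, so they are distinguishable. For instance, the string 'q' is accepted from only 5.

No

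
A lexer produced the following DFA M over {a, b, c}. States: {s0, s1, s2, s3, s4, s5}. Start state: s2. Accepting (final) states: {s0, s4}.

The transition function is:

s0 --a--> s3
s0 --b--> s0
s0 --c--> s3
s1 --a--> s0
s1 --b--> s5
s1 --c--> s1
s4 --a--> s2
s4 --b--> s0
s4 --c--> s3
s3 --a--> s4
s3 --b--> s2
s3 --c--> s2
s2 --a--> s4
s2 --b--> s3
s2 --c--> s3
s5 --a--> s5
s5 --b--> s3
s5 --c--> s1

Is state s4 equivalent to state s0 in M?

Yes

Reachable states from the start: {s0,s2,s3,s4}. Unreachable: {s1,s5} — drop them.
Start with accepting vs non-accepting: {s0,s4} | {s2,s3}.
Stable partition: {s0,s4} | {s2,s3} — 2 equivalence classes.
s4 and s0 lie in the same block of the stable partition, so they are equivalent — no string distinguishes them.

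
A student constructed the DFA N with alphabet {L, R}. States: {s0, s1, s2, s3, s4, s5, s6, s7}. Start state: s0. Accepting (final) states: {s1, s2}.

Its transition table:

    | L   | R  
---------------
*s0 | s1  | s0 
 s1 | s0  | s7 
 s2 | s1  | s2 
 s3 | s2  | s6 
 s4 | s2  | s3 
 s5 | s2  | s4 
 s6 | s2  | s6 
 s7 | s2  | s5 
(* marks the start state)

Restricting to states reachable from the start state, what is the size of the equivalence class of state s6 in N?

5

All states are reachable from the start state.
P0 = {s1,s2} | {s0,s3,s4,s5,s6,s7}.
Refine {s1,s2} on symbol L: members go to different blocks, giving {s1} and {s2}.
Refine {s0,s3,s4,s5,s6,s7} on symbol L: members go to different blocks, giving {s3,s4,s5,s6,s7} and {s0}.
The partition is now stable with 4 blocks: {s1} | {s3,s4,s5,s6,s7} | {s2} | {s0}.
State s6 belongs to the block {s3,s4,s5,s6,s7}, which has 5 states.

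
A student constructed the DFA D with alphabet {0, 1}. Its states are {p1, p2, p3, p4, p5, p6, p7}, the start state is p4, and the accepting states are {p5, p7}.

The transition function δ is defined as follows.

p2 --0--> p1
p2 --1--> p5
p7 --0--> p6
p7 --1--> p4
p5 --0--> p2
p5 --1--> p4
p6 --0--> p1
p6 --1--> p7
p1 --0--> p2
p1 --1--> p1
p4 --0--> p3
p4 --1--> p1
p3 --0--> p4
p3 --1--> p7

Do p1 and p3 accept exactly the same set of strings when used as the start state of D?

No

Every state is reachable, so we keep all 7.
Initial partition by acceptance: {p5,p7} | {p1,p2,p3,p4,p6}.
Split {p1,p2,p3,p4,p6} by δ(·,1) → {p2,p3,p6} and {p1,p4}.
Stable partition: {p5,p7} | {p2,p3,p6} | {p1,p4} — 3 equivalence classes.
p1 and p3 end up in different blocks, so they are distinguishable. For instance, the string '1' is accepted from only p3.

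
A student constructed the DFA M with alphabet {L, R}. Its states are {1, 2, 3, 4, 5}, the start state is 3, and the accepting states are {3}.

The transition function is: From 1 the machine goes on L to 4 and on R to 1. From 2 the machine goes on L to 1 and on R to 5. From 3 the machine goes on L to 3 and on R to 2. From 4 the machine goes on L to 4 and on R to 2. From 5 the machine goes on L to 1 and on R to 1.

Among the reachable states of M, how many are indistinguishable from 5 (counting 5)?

Every state is reachable, so we keep all 5.
Initial partition by acceptance: {3} | {1,2,4,5}.
No further refinement is possible. Final partition (2 blocks): {3} | {1,2,4,5}.
The equivalence class containing 5 is {1,2,4,5}, of size 4.

4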